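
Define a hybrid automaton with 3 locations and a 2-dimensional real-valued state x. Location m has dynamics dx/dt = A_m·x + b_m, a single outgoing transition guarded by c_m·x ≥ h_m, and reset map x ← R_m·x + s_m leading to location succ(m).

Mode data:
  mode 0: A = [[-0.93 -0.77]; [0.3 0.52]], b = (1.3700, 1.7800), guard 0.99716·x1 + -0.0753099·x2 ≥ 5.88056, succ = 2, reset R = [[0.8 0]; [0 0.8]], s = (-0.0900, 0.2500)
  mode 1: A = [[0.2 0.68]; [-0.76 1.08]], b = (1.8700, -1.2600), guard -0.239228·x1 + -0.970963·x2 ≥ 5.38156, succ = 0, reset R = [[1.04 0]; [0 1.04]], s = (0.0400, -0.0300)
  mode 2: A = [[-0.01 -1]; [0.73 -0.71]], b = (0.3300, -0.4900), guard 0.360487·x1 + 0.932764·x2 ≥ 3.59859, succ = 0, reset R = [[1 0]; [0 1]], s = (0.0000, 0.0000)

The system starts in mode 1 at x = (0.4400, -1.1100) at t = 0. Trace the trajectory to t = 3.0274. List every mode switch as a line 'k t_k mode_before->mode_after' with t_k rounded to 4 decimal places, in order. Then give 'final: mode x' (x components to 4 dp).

1 0.9056 1->0
2 2.4651 0->2
final: 2 6.3157 -1.8269

Mode 1: guard c·x = 5.3816 hit at Δt = 0.9056 (t = 0.9056), x⁻ = (0.3983, -5.6406) → reset → x⁺ = (0.4543, -5.8963), jump to mode 0
Mode 0: guard c·x = 5.8806 hit at Δt = 1.5595 (t = 2.4651), x⁻ = (5.3869, -6.7581) → reset → x⁺ = (4.2195, -5.1564), jump to mode 2
Mode 2: flow for 0.5623 to horizon, guard not reached → x = (6.3157, -1.8269)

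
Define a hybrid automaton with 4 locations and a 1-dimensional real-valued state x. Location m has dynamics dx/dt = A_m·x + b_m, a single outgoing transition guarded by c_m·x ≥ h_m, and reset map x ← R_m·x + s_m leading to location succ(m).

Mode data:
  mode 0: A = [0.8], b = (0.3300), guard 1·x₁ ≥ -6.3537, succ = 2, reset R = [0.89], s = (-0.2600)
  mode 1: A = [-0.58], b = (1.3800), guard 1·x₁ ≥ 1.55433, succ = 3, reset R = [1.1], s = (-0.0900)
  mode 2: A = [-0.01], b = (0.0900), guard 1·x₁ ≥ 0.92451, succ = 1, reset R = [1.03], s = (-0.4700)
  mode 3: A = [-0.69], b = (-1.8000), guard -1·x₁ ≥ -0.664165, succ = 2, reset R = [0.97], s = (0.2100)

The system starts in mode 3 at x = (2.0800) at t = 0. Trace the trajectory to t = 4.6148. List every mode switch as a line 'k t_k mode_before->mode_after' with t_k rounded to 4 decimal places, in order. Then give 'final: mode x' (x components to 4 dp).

Mode 3: guard c·x = -0.6642 hit at Δt = 0.5210 (t = 0.5210), x⁻ = (0.6642) → reset → x⁺ = (0.8542), jump to mode 2
Mode 2: guard c·x = 0.9245 hit at Δt = 0.8664 (t = 1.3874), x⁻ = (0.9245) → reset → x⁺ = (0.4822), jump to mode 1
Mode 1: guard c·x = 1.5543 hit at Δt = 1.4357 (t = 2.8231), x⁻ = (1.5543) → reset → x⁺ = (1.6198), jump to mode 3
Mode 3: guard c·x = -0.6642 hit at Δt = 0.3713 (t = 3.1944), x⁻ = (0.6642) → reset → x⁺ = (0.8542), jump to mode 2
Mode 2: guard c·x = 0.9245 hit at Δt = 0.8664 (t = 4.0608), x⁻ = (0.9245) → reset → x⁺ = (0.4822), jump to mode 1
Mode 1: flow for 0.5540 to horizon, guard not reached → x = (1.0036)

1 0.5210 3->2
2 1.3874 2->1
3 2.8231 1->3
4 3.1944 3->2
5 4.0608 2->1
final: 1 1.0036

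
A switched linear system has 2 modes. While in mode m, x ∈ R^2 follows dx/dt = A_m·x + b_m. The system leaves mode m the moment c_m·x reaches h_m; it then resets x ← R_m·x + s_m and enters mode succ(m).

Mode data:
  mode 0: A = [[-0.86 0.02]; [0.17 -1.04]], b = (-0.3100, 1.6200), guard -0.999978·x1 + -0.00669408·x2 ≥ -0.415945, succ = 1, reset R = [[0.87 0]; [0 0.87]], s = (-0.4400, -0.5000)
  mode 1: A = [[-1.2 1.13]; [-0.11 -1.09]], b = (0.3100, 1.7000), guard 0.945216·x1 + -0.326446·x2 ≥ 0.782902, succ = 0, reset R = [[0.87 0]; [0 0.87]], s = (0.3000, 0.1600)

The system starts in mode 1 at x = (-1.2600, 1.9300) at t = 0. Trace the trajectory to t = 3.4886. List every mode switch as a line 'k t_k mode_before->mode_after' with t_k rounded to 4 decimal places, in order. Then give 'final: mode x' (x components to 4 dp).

Mode 1: guard c·x = 0.7829 hit at Δt = 1.5799 (t = 1.5799), x⁻ = (1.3665, 1.5583) → reset → x⁺ = (1.4888, 1.5158), jump to mode 0
Mode 0: guard c·x = -0.4159 hit at Δt = 1.0600 (t = 2.6399), x⁻ = (0.4051, 1.6279) → reset → x⁺ = (-0.0876, 0.9163), jump to mode 1
Mode 1: flow for 0.8487 to horizon, guard not reached → x = (0.8303, 1.2747)

1 1.5799 1->0
2 2.6399 0->1
final: 1 0.8303 1.2747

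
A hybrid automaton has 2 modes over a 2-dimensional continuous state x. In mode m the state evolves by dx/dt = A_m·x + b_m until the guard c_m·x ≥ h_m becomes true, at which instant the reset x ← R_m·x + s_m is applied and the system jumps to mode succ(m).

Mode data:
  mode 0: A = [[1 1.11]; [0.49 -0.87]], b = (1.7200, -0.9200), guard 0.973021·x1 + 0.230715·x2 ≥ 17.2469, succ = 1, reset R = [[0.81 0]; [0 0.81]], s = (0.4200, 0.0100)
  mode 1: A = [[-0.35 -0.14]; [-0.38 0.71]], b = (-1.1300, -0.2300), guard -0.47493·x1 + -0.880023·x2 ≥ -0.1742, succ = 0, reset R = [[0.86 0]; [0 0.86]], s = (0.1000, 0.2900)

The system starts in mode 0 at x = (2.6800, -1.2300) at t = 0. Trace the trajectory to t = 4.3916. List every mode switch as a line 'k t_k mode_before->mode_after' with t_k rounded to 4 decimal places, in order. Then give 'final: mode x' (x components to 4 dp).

Mode 0: guard c·x = 17.2469 hit at Δt = 1.4825 (t = 1.4825), x⁻ = (17.0982, 2.6439) → reset → x⁺ = (14.2695, 2.1516), jump to mode 1
Mode 1: guard c·x = -0.1742 hit at Δt = 1.2864 (t = 2.7689), x⁻ = (8.0731, -4.1590) → reset → x⁺ = (7.0429, -3.2867), jump to mode 0
Mode 0: guard c·x = 17.2469 hit at Δt = 0.8825 (t = 3.6514), x⁻ = (17.3808, 1.4519) → reset → x⁺ = (14.4985, 1.1860), jump to mode 1
Mode 1: flow for 0.7402 to horizon, guard not reached → x = (10.5298, -2.8680)

1 1.4825 0->1
2 2.7689 1->0
3 3.6514 0->1
final: 1 10.5298 -2.8680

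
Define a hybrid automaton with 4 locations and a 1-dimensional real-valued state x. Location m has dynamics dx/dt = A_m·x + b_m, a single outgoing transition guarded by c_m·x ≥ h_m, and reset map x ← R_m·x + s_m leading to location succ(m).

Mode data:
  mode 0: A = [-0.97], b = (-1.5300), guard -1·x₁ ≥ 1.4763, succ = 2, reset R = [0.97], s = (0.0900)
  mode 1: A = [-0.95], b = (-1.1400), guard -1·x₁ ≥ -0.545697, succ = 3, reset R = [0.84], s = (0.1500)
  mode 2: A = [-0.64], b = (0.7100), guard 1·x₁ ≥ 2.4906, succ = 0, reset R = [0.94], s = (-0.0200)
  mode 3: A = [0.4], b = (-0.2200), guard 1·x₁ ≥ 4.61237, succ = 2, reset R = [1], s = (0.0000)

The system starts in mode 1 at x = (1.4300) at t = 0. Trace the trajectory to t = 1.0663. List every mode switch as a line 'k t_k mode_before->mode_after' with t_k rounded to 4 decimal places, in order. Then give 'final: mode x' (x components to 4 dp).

Mode 1: guard c·x = -0.5457 hit at Δt = 0.4314 (t = 0.4314), x⁻ = (0.5457) → reset → x⁺ = (0.6084), jump to mode 3
Mode 3: flow for 0.6349 to horizon, guard not reached → x = (0.6253)

1 0.4314 1->3
final: 3 0.6253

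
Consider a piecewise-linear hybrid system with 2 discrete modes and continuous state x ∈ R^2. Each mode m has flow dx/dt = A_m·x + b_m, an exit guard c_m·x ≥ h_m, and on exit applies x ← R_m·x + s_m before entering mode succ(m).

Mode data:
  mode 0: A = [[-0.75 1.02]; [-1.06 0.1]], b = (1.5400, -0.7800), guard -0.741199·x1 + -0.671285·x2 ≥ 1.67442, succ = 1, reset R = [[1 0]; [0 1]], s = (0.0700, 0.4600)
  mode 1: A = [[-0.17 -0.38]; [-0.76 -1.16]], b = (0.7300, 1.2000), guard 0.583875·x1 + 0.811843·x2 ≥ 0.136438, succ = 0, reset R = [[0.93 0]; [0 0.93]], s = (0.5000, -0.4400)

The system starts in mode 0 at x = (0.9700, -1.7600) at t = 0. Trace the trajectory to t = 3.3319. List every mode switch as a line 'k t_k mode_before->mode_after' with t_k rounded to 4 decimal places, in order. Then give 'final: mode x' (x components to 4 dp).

Mode 0: guard c·x = 1.6744 hit at Δt = 0.5910 (t = 0.5910), x⁻ = (0.2268, -2.7447) → reset → x⁺ = (0.2968, -2.2847), jump to mode 1
Mode 1: guard c·x = 0.1364 hit at Δt = 0.7654 (t = 1.3564), x⁻ = (1.1366, -0.6493) → reset → x⁺ = (1.5570, -1.0439), jump to mode 0
Mode 0: guard c·x = 1.6744 hit at Δt = 0.8910 (t = 2.2474), x⁻ = (0.3689, -2.9017) → reset → x⁺ = (0.4389, -2.4417), jump to mode 1
Mode 1: guard c·x = 0.1364 hit at Δt = 0.7699 (t = 3.0173), x⁻ = (1.3023, -0.7685) → reset → x⁺ = (1.7111, -1.1547), jump to mode 0
Mode 0: flow for 0.3146 to horizon, guard not reached → x = (1.3308, -1.9612)

1 0.5910 0->1
2 1.3564 1->0
3 2.2474 0->1
4 3.0173 1->0
final: 0 1.3308 -1.9612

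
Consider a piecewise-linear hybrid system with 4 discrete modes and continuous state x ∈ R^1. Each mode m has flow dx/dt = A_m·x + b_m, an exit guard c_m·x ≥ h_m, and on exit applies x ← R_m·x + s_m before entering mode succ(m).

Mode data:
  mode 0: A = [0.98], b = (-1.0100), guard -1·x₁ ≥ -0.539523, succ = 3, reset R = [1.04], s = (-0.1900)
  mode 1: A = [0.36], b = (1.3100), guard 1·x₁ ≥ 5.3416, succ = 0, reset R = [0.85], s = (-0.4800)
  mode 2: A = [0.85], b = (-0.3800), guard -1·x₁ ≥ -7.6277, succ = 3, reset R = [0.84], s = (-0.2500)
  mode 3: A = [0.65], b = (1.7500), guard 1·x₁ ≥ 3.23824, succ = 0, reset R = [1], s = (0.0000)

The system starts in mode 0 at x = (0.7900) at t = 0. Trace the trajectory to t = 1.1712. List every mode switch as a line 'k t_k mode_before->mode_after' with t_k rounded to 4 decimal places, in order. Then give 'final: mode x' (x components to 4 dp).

Mode 0: guard c·x = -0.5395 hit at Δt = 0.7280 (t = 0.7280), x⁻ = (0.5395) → reset → x⁺ = (0.3711), jump to mode 3
Mode 3: flow for 0.4432 to horizon, guard not reached → x = (1.3939)

1 0.7280 0->3
final: 3 1.3939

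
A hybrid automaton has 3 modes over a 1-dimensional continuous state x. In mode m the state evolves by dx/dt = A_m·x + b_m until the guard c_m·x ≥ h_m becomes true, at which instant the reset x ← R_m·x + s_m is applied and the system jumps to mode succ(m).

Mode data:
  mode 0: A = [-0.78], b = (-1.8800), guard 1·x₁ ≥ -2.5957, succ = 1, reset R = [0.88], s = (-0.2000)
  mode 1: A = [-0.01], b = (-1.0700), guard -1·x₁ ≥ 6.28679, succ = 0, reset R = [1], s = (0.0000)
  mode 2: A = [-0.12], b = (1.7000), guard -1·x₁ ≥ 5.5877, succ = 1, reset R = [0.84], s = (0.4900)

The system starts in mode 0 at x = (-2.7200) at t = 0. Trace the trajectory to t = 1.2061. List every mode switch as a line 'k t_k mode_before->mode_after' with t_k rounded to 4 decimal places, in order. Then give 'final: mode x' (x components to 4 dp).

Mode 0: guard c·x = -2.5957 hit at Δt = 0.6577 (t = 0.6577), x⁻ = (-2.5957) → reset → x⁺ = (-2.4842), jump to mode 1
Mode 1: flow for 0.5484 to horizon, guard not reached → x = (-3.0558)

1 0.6577 0->1
final: 1 -3.0558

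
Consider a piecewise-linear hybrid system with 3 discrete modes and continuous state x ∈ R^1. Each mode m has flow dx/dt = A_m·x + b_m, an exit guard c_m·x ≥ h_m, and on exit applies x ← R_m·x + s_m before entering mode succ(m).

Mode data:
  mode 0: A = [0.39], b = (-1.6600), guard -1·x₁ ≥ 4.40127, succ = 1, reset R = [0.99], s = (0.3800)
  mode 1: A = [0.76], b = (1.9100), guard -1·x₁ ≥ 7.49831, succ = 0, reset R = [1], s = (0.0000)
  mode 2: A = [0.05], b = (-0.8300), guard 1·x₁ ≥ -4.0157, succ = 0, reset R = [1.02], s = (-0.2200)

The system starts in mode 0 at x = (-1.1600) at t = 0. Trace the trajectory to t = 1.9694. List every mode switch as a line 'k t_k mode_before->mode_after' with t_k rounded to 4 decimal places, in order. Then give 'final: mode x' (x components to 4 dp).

Mode 0: guard c·x = 4.4013 hit at Δt = 1.2026 (t = 1.2026), x⁻ = (-4.4013) → reset → x⁺ = (-3.9773), jump to mode 1
Mode 1: flow for 0.7668 to horizon, guard not reached → x = (-5.1353)

1 1.2026 0->1
final: 1 -5.1353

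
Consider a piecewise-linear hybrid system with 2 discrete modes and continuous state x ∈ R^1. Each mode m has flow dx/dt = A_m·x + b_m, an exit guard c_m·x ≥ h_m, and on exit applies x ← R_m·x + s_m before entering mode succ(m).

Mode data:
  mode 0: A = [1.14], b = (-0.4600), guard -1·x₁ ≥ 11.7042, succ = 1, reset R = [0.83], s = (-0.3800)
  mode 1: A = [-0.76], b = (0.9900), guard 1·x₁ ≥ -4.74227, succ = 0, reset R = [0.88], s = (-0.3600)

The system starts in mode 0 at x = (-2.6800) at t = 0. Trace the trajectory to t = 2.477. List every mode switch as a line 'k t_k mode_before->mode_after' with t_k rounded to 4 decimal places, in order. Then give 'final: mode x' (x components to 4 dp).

Mode 0: guard c·x = 11.7042 hit at Δt = 1.1998 (t = 1.1998), x⁻ = (-11.7042) → reset → x⁺ = (-10.0945), jump to mode 1
Mode 1: guard c·x = -4.7423 hit at Δt = 0.8344 (t = 2.0342), x⁻ = (-4.7423) → reset → x⁺ = (-4.5332), jump to mode 0
Mode 0: flow for 0.4428 to horizon, guard not reached → x = (-7.7748)

1 1.1998 0->1
2 2.0342 1->0
final: 0 -7.7748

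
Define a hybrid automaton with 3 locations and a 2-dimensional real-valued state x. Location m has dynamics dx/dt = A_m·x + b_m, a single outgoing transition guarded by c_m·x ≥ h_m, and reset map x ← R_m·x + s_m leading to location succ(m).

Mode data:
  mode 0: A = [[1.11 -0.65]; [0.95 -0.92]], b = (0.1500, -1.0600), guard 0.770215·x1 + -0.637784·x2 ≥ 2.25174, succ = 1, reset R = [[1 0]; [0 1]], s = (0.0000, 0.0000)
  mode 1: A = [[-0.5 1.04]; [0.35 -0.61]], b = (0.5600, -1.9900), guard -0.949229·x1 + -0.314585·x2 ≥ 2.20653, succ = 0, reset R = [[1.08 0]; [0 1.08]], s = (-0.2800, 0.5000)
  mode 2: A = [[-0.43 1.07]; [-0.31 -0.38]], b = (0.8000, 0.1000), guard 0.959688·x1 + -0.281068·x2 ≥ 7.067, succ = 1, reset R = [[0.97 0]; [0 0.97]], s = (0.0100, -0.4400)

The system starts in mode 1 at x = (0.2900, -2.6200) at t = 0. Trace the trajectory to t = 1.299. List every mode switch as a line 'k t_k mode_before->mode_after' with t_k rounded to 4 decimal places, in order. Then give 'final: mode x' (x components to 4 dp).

1 0.7850 1->0
final: 0 -1.6864 -2.8033

Mode 1: guard c·x = 2.2065 hit at Δt = 0.7850 (t = 0.7850), x⁻ = (-1.3310, -2.9979) → reset → x⁺ = (-1.7175, -2.7377), jump to mode 0
Mode 0: flow for 0.5140 to horizon, guard not reached → x = (-1.6864, -2.8033)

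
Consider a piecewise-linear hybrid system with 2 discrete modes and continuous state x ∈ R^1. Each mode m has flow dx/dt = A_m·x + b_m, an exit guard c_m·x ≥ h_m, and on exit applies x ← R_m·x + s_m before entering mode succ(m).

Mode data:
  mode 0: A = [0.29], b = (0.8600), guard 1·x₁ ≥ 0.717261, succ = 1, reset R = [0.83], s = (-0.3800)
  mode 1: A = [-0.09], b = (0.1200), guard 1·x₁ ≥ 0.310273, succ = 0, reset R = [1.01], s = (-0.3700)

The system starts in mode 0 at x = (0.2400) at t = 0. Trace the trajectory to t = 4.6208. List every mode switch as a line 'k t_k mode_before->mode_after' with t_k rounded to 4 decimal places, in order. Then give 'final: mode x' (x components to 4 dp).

1 0.4786 0->1
2 1.4647 1->0
3 2.2781 0->1
4 3.2642 1->0
5 4.0777 0->1
final: 1 0.2687

Mode 0: guard c·x = 0.7173 hit at Δt = 0.4786 (t = 0.4786), x⁻ = (0.7173) → reset → x⁺ = (0.2153), jump to mode 1
Mode 1: guard c·x = 0.3103 hit at Δt = 0.9861 (t = 1.4647), x⁻ = (0.3103) → reset → x⁺ = (-0.0566), jump to mode 0
Mode 0: guard c·x = 0.7173 hit at Δt = 0.8134 (t = 2.2781), x⁻ = (0.7173) → reset → x⁺ = (0.2153), jump to mode 1
Mode 1: guard c·x = 0.3103 hit at Δt = 0.9861 (t = 3.2642), x⁻ = (0.3103) → reset → x⁺ = (-0.0566), jump to mode 0
Mode 0: guard c·x = 0.7173 hit at Δt = 0.8134 (t = 4.0777), x⁻ = (0.7173) → reset → x⁺ = (0.2153), jump to mode 1
Mode 1: flow for 0.5431 to horizon, guard not reached → x = (0.2687)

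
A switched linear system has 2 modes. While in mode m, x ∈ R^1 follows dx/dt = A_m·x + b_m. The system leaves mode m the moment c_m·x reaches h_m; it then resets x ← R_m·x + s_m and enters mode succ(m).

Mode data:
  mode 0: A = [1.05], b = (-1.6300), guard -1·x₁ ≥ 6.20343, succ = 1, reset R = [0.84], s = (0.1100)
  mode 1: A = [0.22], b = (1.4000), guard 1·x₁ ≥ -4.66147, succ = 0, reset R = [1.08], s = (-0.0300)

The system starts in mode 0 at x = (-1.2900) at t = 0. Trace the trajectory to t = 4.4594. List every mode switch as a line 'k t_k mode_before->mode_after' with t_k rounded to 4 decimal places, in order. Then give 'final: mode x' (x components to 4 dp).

1 0.9560 0->1
2 2.3133 1->0
3 2.4646 0->1
4 3.8219 1->0
5 3.9731 0->1
final: 1 -4.9583

Mode 0: guard c·x = 6.2034 hit at Δt = 0.9560 (t = 0.9560), x⁻ = (-6.2034) → reset → x⁺ = (-5.1009), jump to mode 1
Mode 1: guard c·x = -4.6615 hit at Δt = 1.3573 (t = 2.3133), x⁻ = (-4.6615) → reset → x⁺ = (-5.0644), jump to mode 0
Mode 0: guard c·x = 6.2034 hit at Δt = 0.1513 (t = 2.4646), x⁻ = (-6.2034) → reset → x⁺ = (-5.1009), jump to mode 1
Mode 1: guard c·x = -4.6615 hit at Δt = 1.3573 (t = 3.8219), x⁻ = (-4.6615) → reset → x⁺ = (-5.0644), jump to mode 0
Mode 0: guard c·x = 6.2034 hit at Δt = 0.1513 (t = 3.9731), x⁻ = (-6.2034) → reset → x⁺ = (-5.1009), jump to mode 1
Mode 1: flow for 0.4863 to horizon, guard not reached → x = (-4.9583)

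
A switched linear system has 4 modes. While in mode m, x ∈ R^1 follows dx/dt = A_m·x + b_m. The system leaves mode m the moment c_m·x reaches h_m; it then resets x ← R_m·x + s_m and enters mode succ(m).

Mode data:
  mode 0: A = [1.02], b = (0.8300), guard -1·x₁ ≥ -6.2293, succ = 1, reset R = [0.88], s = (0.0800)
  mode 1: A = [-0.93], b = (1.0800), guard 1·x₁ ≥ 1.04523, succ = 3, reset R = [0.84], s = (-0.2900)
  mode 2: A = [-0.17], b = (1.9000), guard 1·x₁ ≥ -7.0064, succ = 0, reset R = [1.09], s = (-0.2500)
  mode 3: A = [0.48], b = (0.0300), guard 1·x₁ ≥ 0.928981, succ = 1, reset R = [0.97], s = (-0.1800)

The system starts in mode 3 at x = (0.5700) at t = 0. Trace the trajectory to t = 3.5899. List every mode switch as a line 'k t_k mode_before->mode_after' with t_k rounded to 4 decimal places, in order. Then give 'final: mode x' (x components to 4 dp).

1 0.9365 3->1
2 2.3699 1->3
3 3.2480 3->1
final: 1 0.8410

Mode 3: guard c·x = 0.9290 hit at Δt = 0.9365 (t = 0.9365), x⁻ = (0.9290) → reset → x⁺ = (0.7211), jump to mode 1
Mode 1: guard c·x = 1.0452 hit at Δt = 1.4334 (t = 2.3699), x⁻ = (1.0452) → reset → x⁺ = (0.5880), jump to mode 3
Mode 3: guard c·x = 0.9290 hit at Δt = 0.8781 (t = 3.2480), x⁻ = (0.9290) → reset → x⁺ = (0.7211), jump to mode 1
Mode 1: flow for 0.3419 to horizon, guard not reached → x = (0.8410)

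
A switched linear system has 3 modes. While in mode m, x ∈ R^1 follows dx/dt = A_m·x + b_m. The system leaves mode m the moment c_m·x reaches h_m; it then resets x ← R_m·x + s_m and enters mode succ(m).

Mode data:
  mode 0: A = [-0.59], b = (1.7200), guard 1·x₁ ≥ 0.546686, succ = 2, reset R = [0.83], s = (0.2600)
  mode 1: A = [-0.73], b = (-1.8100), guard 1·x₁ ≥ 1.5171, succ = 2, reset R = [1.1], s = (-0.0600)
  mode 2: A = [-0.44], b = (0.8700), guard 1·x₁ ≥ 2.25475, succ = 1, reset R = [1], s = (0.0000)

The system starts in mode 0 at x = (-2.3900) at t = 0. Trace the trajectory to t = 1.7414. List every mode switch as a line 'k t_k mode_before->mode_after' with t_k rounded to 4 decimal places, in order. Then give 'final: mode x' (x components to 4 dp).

1 1.3668 0->2
final: 2 0.9058

Mode 0: guard c·x = 0.5467 hit at Δt = 1.3668 (t = 1.3668), x⁻ = (0.5467) → reset → x⁺ = (0.7137), jump to mode 2
Mode 2: flow for 0.3746 to horizon, guard not reached → x = (0.9058)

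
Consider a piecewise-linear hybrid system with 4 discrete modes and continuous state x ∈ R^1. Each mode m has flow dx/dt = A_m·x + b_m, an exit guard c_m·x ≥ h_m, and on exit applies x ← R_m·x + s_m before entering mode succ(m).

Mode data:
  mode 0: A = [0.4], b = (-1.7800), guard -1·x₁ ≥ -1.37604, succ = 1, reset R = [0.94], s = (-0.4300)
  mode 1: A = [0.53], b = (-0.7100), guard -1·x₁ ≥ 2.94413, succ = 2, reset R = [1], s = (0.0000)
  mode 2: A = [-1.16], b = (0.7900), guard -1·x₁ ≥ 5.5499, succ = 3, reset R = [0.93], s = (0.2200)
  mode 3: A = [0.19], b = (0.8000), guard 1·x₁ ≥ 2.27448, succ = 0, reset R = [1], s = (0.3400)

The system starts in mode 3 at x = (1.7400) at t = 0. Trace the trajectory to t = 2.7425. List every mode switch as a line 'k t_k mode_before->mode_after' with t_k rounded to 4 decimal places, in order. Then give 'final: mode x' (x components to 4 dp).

1 0.4527 3->0
2 1.7418 0->1
final: 1 0.5304

Mode 3: guard c·x = 2.2745 hit at Δt = 0.4527 (t = 0.4527), x⁻ = (2.2745) → reset → x⁺ = (2.6145), jump to mode 0
Mode 0: guard c·x = -1.3760 hit at Δt = 1.2891 (t = 1.7418), x⁻ = (1.3760) → reset → x⁺ = (0.8635), jump to mode 1
Mode 1: flow for 1.0007 to horizon, guard not reached → x = (0.5304)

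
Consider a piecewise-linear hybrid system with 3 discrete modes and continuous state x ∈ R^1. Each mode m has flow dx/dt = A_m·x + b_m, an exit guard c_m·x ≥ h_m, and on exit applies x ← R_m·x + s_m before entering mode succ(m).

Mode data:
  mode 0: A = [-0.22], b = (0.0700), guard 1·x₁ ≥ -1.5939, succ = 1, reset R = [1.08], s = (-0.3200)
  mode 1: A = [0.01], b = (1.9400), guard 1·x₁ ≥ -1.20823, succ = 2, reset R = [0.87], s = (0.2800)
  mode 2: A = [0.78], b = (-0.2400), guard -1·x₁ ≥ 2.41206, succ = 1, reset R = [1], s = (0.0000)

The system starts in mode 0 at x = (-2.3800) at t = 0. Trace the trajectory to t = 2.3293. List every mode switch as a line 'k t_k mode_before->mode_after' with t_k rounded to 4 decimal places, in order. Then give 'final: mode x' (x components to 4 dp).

1 1.5654 0->1
2 1.9985 1->2
final: 2 -1.0888

Mode 0: guard c·x = -1.5939 hit at Δt = 1.5654 (t = 1.5654), x⁻ = (-1.5939) → reset → x⁺ = (-2.0414), jump to mode 1
Mode 1: guard c·x = -1.2082 hit at Δt = 0.4331 (t = 1.9985), x⁻ = (-1.2082) → reset → x⁺ = (-0.7712), jump to mode 2
Mode 2: flow for 0.3308 to horizon, guard not reached → x = (-1.0888)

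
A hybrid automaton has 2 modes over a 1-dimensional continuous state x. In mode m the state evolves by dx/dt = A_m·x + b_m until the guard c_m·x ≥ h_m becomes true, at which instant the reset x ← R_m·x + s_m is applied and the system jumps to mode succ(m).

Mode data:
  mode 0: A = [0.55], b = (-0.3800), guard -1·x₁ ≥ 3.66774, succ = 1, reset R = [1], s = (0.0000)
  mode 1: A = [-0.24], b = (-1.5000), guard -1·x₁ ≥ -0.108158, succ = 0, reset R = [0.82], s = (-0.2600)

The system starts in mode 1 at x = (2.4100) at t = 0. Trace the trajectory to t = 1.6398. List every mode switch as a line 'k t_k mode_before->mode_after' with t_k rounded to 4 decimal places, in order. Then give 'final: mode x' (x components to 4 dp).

1 1.2874 1->0
final: 0 -0.3557

Mode 1: guard c·x = -0.1082 hit at Δt = 1.2874 (t = 1.2874), x⁻ = (0.1082) → reset → x⁺ = (-0.1713), jump to mode 0
Mode 0: flow for 0.3524 to horizon, guard not reached → x = (-0.3557)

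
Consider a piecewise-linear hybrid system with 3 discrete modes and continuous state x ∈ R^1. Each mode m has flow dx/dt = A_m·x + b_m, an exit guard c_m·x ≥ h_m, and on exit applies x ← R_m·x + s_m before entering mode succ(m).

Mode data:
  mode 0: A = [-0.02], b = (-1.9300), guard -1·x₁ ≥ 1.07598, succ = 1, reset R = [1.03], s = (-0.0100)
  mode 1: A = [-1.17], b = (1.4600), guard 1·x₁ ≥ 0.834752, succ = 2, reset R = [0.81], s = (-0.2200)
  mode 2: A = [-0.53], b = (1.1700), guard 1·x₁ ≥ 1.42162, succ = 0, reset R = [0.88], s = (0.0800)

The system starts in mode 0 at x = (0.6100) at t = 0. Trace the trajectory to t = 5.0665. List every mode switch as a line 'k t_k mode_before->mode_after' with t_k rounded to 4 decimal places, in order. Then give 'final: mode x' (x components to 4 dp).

Mode 0: guard c·x = 1.0760 hit at Δt = 0.8757 (t = 0.8757), x⁻ = (-1.0760) → reset → x⁺ = (-1.1183), jump to mode 1
Mode 1: guard c·x = 0.8348 hit at Δt = 1.4917 (t = 2.3674), x⁻ = (0.8348) → reset → x⁺ = (0.4561), jump to mode 2
Mode 2: guard c·x = 1.4216 hit at Δt = 1.5119 (t = 3.8793), x⁻ = (1.4216) → reset → x⁺ = (1.3310), jump to mode 0
Mode 0: flow for 1.1872 to horizon, guard not reached → x = (-0.9645)

1 0.8757 0->1
2 2.3674 1->2
3 3.8793 2->0
final: 0 -0.9645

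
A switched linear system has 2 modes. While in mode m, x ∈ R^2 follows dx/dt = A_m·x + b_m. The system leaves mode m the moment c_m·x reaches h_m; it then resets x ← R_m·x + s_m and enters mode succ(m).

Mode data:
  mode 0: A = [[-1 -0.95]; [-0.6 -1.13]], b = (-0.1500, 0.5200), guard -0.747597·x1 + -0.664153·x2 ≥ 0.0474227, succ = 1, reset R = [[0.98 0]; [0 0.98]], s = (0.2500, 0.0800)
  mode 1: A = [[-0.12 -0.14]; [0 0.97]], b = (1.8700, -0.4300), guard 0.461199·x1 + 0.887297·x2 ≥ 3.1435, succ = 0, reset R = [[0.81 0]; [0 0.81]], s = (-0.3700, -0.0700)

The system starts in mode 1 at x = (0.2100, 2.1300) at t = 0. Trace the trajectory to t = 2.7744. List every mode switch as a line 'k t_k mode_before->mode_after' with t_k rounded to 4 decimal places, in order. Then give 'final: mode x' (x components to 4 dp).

1 0.4630 1->0
2 2.0307 0->1
final: 1 0.4105 2.0568

Mode 1: guard c·x = 3.1435 hit at Δt = 0.4630 (t = 0.4630), x⁻ = (0.8784, 3.0862) → reset → x⁺ = (0.3415, 2.4298), jump to mode 0
Mode 0: guard c·x = 0.0474 hit at Δt = 1.5677 (t = 2.0307), x⁻ = (-1.1038, 1.1710) → reset → x⁺ = (-0.8317, 1.2276), jump to mode 1
Mode 1: flow for 0.7437 to horizon, guard not reached → x = (0.4105, 2.0568)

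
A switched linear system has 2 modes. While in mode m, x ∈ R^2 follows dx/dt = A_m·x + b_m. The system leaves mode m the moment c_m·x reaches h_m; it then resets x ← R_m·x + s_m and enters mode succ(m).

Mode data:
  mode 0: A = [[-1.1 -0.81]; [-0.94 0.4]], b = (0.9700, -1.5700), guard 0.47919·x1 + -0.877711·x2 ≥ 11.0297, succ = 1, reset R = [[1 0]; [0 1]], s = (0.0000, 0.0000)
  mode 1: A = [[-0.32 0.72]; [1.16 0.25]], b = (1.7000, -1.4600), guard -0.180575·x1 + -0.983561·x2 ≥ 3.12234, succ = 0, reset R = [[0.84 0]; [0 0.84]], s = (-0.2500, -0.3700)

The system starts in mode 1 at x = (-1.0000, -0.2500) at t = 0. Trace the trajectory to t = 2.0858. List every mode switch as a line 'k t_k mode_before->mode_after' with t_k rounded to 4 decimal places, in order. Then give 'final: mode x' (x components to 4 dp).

Mode 1: guard c·x = 3.1223 hit at Δt = 1.2238 (t = 1.2238), x⁻ = (-0.2618, -3.1265) → reset → x⁺ = (-0.4699, -2.9962), jump to mode 0
Mode 0: flow for 0.8620 to horizon, guard not reached → x = (2.5600, -6.7897)

1 1.2238 1->0
final: 0 2.5600 -6.7897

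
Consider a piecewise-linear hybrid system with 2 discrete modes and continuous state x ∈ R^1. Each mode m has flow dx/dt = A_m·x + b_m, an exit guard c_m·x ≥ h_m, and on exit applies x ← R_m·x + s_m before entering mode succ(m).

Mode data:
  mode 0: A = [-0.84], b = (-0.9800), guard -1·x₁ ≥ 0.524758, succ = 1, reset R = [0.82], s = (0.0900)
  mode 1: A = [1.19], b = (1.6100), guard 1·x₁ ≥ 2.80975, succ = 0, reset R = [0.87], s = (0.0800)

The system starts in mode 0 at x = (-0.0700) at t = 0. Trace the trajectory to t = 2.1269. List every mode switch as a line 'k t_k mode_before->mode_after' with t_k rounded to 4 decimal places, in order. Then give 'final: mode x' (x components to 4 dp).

Mode 0: guard c·x = 0.5248 hit at Δt = 0.6376 (t = 0.6376), x⁻ = (-0.5248) → reset → x⁺ = (-0.3403), jump to mode 1
Mode 1: guard c·x = 2.8098 hit at Δt = 1.1879 (t = 1.8255), x⁻ = (2.8097) → reset → x⁺ = (2.5245), jump to mode 0
Mode 0: flow for 0.3014 to horizon, guard not reached → x = (1.6989)

1 0.6376 0->1
2 1.8255 1->0
final: 0 1.6989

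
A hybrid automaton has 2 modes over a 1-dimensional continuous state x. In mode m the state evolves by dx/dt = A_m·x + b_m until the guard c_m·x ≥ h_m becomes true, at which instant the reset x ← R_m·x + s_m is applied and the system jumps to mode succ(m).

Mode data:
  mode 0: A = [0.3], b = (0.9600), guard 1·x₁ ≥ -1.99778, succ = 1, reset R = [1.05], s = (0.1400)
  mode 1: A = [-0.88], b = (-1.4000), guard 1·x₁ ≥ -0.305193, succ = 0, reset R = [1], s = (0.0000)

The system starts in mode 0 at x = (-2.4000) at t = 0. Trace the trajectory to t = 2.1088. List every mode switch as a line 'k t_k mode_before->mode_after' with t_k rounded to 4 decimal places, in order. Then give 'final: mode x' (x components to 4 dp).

1 1.3577 0->1
final: 1 -1.7803

Mode 0: guard c·x = -1.9978 hit at Δt = 1.3577 (t = 1.3577), x⁻ = (-1.9978) → reset → x⁺ = (-1.9577), jump to mode 1
Mode 1: flow for 0.7511 to horizon, guard not reached → x = (-1.7803)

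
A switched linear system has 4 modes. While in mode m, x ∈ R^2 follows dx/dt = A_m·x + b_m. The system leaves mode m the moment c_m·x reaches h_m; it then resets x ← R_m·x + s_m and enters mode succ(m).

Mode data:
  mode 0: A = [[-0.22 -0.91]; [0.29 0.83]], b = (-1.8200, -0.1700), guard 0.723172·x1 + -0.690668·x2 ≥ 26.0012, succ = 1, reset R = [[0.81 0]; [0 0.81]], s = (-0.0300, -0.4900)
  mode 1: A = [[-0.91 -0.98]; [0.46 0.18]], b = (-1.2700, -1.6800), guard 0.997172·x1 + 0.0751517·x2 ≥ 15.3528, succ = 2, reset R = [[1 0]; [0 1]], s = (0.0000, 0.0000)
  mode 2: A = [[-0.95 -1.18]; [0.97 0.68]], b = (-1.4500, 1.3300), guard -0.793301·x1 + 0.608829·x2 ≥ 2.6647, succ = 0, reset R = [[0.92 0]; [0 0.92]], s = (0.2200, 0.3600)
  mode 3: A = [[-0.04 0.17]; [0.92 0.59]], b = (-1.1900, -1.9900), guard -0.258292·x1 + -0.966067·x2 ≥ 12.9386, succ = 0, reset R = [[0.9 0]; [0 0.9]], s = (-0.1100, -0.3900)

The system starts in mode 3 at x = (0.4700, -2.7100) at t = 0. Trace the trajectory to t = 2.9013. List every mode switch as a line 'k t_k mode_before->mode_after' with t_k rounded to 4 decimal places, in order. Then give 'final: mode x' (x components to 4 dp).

Mode 3: guard c·x = 12.9386 hit at Δt = 1.4564 (t = 1.4564), x⁻ = (-2.8421, -12.6332) → reset → x⁺ = (-2.6679, -11.7599), jump to mode 0
Mode 0: guard c·x = 26.0012 hit at Δt = 0.9918 (t = 2.4482), x⁻ = (11.2011, -25.9183) → reset → x⁺ = (9.0429, -21.4838), jump to mode 1
Mode 1: flow for 0.4531 to horizon, guard not reached → x = (13.3910, -21.6419)

1 1.4564 3->0
2 2.4482 0->1
final: 1 13.3910 -21.6419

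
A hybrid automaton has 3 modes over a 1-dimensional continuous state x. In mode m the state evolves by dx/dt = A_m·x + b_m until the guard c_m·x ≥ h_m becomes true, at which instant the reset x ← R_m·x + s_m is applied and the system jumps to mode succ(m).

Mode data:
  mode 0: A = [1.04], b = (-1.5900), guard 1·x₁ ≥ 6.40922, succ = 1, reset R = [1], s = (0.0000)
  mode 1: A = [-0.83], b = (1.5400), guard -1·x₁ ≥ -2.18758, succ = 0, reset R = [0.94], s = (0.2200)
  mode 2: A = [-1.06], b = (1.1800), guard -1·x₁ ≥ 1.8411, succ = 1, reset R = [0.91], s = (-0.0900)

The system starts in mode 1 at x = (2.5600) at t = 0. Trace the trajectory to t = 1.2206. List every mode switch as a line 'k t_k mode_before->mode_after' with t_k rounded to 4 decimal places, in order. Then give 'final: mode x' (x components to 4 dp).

1 0.9060 1->0
final: 0 2.5656

Mode 1: guard c·x = -2.1876 hit at Δt = 0.9060 (t = 0.9060), x⁻ = (2.1876) → reset → x⁺ = (2.2763), jump to mode 0
Mode 0: flow for 0.3146 to horizon, guard not reached → x = (2.5656)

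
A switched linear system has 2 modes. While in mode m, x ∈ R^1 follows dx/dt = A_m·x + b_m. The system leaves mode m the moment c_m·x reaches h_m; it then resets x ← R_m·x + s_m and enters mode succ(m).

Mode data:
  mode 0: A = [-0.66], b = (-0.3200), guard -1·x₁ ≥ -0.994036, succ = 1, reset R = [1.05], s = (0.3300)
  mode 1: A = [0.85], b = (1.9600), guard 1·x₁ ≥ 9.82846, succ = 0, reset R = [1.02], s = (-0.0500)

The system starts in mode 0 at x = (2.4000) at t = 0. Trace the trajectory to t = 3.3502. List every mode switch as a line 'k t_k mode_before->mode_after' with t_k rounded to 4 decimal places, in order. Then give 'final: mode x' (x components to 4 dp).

1 1.0124 0->1
2 2.4162 1->0
final: 0 5.1621

Mode 0: guard c·x = -0.9940 hit at Δt = 1.0124 (t = 1.0124), x⁻ = (0.9940) → reset → x⁺ = (1.3737), jump to mode 1
Mode 1: guard c·x = 9.8285 hit at Δt = 1.4038 (t = 2.4162), x⁻ = (9.8285) → reset → x⁺ = (9.9750), jump to mode 0
Mode 0: flow for 0.9340 to horizon, guard not reached → x = (5.1621)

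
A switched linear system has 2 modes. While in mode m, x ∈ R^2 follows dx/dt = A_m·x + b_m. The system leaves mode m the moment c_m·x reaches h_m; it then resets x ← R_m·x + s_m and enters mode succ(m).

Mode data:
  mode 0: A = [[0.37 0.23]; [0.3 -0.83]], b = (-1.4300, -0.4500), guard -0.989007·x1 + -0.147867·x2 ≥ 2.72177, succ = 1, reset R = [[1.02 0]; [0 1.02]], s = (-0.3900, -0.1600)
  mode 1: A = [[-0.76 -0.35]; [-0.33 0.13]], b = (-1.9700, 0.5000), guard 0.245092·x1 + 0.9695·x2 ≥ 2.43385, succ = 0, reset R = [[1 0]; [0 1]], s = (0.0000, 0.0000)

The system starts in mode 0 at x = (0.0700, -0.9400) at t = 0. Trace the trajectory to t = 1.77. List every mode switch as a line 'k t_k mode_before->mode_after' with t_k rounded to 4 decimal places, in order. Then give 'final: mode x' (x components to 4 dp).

Mode 0: guard c·x = 2.7218 hit at Δt = 1.2939 (t = 1.2939), x⁻ = (-2.6011, -1.0095) → reset → x⁺ = (-3.0431, -1.1897), jump to mode 1
Mode 1: flow for 0.4761 to horizon, guard not reached → x = (-2.7872, -0.5501)

1 1.2939 0->1
final: 1 -2.7872 -0.5501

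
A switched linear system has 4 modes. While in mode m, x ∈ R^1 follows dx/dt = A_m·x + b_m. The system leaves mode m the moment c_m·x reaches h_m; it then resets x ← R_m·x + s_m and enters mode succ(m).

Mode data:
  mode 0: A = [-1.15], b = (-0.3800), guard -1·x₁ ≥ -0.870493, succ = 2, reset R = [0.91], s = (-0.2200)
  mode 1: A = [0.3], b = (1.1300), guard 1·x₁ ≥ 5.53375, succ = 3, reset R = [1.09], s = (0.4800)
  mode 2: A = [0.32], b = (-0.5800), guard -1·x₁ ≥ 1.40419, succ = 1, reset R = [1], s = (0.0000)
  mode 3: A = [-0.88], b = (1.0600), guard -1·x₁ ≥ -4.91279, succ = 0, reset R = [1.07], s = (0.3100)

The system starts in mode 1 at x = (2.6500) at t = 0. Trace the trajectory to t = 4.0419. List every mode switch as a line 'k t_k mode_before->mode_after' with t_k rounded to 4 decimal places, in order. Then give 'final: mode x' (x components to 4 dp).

1 1.2372 1->3
2 1.6446 3->0
3 3.0284 0->2
final: 2 0.0970

Mode 1: guard c·x = 5.5338 hit at Δt = 1.2372 (t = 1.2372), x⁻ = (5.5338) → reset → x⁺ = (6.5118), jump to mode 3
Mode 3: guard c·x = -4.9128 hit at Δt = 0.4074 (t = 1.6446), x⁻ = (4.9128) → reset → x⁺ = (5.5667), jump to mode 0
Mode 0: guard c·x = -0.8705 hit at Δt = 1.3838 (t = 3.0284), x⁻ = (0.8705) → reset → x⁺ = (0.5721), jump to mode 2
Mode 2: flow for 1.0135 to horizon, guard not reached → x = (0.0970)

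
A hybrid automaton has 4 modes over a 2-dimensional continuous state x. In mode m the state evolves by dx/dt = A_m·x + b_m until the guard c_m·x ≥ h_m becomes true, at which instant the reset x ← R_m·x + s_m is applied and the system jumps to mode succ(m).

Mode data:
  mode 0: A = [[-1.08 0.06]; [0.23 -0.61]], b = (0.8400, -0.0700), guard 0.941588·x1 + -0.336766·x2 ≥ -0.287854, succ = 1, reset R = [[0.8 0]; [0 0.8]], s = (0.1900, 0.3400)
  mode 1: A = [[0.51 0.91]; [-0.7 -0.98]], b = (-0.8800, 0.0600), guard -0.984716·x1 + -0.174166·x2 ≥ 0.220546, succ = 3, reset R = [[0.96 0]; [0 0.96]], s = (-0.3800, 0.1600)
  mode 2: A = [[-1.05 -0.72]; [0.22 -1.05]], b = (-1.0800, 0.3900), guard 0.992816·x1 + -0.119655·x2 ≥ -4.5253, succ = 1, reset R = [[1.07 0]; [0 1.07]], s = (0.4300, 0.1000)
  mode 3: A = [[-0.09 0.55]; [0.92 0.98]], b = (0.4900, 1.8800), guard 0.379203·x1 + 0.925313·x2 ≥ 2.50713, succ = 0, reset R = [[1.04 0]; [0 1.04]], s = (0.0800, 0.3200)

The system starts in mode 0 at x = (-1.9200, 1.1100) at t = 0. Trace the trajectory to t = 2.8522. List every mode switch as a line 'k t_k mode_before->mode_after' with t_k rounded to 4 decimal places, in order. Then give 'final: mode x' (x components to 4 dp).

Mode 0: guard c·x = -0.2879 hit at Δt = 0.9640 (t = 0.9640), x⁻ = (-0.1513, 0.4317) → reset → x⁺ = (0.0690, 0.6854), jump to mode 1
Mode 1: guard c·x = 0.2205 hit at Δt = 0.7808 (t = 1.7448), x⁻ = (-0.2933, 0.3922) → reset → x⁺ = (-0.6616, 0.5365), jump to mode 3
Mode 3: guard c·x = 2.5071 hit at Δt = 0.6902 (t = 2.4350), x⁻ = (0.2304, 2.6151) → reset → x⁺ = (0.3196, 3.0397), jump to mode 0
Mode 0: flow for 0.4172 to horizon, guard not reached → x = (0.5395, 2.3685)

1 0.9640 0->1
2 1.7448 1->3
3 2.4350 3->0
final: 0 0.5395 2.3685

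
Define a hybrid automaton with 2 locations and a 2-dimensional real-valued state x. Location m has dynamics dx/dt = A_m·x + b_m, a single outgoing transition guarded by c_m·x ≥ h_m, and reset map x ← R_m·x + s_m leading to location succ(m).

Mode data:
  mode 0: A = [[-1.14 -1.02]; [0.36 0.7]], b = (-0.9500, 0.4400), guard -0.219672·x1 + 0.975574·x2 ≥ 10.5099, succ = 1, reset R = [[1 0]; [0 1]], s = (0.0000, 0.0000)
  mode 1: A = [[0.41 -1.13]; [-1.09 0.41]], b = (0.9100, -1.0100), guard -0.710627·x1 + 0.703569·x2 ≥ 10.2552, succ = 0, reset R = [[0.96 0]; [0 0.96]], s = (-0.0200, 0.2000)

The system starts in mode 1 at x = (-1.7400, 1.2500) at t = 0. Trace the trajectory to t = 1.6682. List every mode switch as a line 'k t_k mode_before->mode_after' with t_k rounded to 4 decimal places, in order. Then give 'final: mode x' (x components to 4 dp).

Mode 1: guard c·x = 10.2552 hit at Δt = 1.3419 (t = 1.3419), x⁻ = (-7.4575, 7.0437) → reset → x⁺ = (-7.1792, 6.9619), jump to mode 0
Mode 0: flow for 0.3263 to horizon, guard not reached → x = (-7.2850, 7.9587)

1 1.3419 1->0
final: 0 -7.2850 7.9587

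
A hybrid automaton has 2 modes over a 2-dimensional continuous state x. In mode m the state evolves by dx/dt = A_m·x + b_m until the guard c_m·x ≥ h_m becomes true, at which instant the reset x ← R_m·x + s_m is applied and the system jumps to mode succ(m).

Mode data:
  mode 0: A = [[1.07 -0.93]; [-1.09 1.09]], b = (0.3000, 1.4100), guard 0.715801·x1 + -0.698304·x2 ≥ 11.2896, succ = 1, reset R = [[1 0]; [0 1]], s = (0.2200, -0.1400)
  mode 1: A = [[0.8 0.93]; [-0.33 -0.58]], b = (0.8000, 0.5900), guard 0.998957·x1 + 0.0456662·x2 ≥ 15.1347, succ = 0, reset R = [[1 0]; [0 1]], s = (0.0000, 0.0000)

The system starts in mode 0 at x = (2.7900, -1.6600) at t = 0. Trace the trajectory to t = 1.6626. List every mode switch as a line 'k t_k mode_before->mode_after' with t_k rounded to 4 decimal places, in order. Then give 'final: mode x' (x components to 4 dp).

Mode 0: guard c·x = 11.2896 hit at Δt = 0.6509 (t = 0.6509), x⁻ = (8.8669, -7.0781) → reset → x⁺ = (9.0869, -7.2181), jump to mode 1
Mode 1: flow for 1.0117 to horizon, guard not reached → x = (12.0309, -6.1955)

1 0.6509 0->1
final: 1 12.0309 -6.1955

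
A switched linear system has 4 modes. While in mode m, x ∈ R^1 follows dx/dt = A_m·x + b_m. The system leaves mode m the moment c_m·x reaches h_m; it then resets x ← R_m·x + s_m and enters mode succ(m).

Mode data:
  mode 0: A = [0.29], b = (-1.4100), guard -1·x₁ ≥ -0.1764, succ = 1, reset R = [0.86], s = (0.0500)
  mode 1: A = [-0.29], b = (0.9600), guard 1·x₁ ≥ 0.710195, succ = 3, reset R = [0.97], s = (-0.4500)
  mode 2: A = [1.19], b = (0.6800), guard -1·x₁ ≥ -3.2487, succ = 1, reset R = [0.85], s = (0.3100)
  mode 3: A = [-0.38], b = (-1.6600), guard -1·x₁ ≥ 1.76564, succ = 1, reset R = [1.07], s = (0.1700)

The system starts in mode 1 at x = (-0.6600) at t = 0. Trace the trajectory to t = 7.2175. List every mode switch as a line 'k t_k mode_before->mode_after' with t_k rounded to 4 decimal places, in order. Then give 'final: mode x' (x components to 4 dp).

1 1.4596 1->3
2 2.9624 3->1
3 5.2375 1->3
4 6.7403 3->1
final: 1 -1.0692

Mode 1: guard c·x = 0.7102 hit at Δt = 1.4596 (t = 1.4596), x⁻ = (0.7102) → reset → x⁺ = (0.2389), jump to mode 3
Mode 3: guard c·x = 1.7656 hit at Δt = 1.5028 (t = 2.9624), x⁻ = (-1.7656) → reset → x⁺ = (-1.7192), jump to mode 1
Mode 1: guard c·x = 0.7102 hit at Δt = 2.2751 (t = 5.2375), x⁻ = (0.7102) → reset → x⁺ = (0.2389), jump to mode 3
Mode 3: guard c·x = 1.7656 hit at Δt = 1.5028 (t = 6.7403), x⁻ = (-1.7656) → reset → x⁺ = (-1.7192), jump to mode 1
Mode 1: flow for 0.4772 to horizon, guard not reached → x = (-1.0692)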